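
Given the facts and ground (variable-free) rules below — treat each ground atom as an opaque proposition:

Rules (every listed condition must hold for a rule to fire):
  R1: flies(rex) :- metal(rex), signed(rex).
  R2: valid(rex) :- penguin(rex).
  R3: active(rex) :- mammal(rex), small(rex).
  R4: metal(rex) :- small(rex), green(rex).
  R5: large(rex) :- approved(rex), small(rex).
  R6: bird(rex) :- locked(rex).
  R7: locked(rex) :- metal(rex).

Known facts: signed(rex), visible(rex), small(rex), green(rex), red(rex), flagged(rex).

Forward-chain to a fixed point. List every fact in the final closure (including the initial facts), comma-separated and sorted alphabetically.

[1] R4 [metal(rex) :- small(rex), green(rex).]. ⇒ new: metal(rex).
[2] R1 [flies(rex) :- metal(rex), signed(rex).]; R7 [locked(rex) :- metal(rex).]. ⇒ new: flies(rex), locked(rex).
[3] R6 [bird(rex) :- locked(rex).]. ⇒ new: bird(rex).

bird(rex), flagged(rex), flies(rex), green(rex), locked(rex), metal(rex), red(rex), signed(rex), small(rex), visible(rex)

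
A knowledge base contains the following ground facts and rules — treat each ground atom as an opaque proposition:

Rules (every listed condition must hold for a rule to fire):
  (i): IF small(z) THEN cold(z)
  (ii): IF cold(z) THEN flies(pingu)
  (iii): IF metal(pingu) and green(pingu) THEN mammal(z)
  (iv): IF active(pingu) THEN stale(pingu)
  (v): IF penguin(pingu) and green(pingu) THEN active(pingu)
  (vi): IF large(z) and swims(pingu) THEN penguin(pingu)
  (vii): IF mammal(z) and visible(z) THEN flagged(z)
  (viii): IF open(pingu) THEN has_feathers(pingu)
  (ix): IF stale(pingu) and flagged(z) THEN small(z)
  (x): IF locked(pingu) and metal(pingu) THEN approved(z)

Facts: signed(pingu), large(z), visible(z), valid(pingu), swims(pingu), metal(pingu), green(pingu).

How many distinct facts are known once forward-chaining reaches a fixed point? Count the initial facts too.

15

Round 1: (iii) [IF metal(pingu) and green(pingu) THEN mammal(z)]; (vi) [IF large(z) and swims(pingu) THEN penguin(pingu)]. Adds mammal(z), penguin(pingu).
Round 2: (v) [IF penguin(pingu) and green(pingu) THEN active(pingu)]; (vii) [IF mammal(z) and visible(z) THEN flagged(z)]. Adds active(pingu), flagged(z).
Round 3: (iv) [IF active(pingu) THEN stale(pingu)]. Adds stale(pingu).
Round 4: (ix) [IF stale(pingu) and flagged(z) THEN small(z)]. Adds small(z).
Round 5: (i) [IF small(z) THEN cold(z)]. Adds cold(z).
Round 6: (ii) [IF cold(z) THEN flies(pingu)]. Adds flies(pingu).
Closure: {active(pingu), cold(z), flagged(z), flies(pingu), green(pingu), large(z), mammal(z), metal(pingu), penguin(pingu), signed(pingu), small(z), stale(pingu), swims(pingu), valid(pingu), visible(z)} — 15 facts.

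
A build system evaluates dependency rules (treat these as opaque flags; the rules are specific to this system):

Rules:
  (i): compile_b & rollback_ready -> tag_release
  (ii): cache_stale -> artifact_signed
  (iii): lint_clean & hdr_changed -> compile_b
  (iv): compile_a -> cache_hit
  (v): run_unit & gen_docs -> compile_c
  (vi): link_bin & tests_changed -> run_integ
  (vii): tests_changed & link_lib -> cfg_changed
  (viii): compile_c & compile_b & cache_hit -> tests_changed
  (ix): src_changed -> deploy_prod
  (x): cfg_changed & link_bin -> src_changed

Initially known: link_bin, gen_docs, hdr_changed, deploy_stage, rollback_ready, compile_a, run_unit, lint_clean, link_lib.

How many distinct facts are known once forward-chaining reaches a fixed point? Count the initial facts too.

Round 1 — (iii), (iv), (v), derive compile_b, cache_hit, compile_c.
Round 2 — (i), (viii), derive tag_release, tests_changed.
Round 3 — (vi), (vii), derive run_integ, cfg_changed.
Round 4 — (x), derive src_changed.
Round 5 — (ix), derive deploy_prod.
Closure: {cache_hit, cfg_changed, compile_a, compile_b, compile_c, deploy_prod, deploy_stage, gen_docs, hdr_changed, link_bin, link_lib, lint_clean, rollback_ready, run_integ, run_unit, src_changed, tag_release, tests_changed} — 18 facts.

18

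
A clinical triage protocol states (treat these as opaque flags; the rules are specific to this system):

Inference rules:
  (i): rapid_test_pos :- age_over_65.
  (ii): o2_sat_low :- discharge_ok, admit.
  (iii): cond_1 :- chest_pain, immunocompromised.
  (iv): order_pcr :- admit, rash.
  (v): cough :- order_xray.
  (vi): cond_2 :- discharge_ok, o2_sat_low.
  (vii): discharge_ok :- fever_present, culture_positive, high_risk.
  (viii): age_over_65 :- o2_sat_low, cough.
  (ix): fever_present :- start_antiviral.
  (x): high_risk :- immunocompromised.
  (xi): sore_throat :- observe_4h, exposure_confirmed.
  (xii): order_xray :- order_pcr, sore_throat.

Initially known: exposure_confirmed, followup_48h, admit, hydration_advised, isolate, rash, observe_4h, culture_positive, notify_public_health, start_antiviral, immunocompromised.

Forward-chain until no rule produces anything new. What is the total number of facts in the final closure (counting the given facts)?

22

Round 1: (iv) [order_pcr :- admit, rash.]; (ix) [fever_present :- start_antiviral.]; (x) [high_risk :- immunocompromised.]; (xi) [sore_throat :- observe_4h, exposure_confirmed.]. Adds order_pcr, fever_present, high_risk, sore_throat.
Round 2: (vii) [discharge_ok :- fever_present, culture_positive, high_risk.]; (xii) [order_xray :- order_pcr, sore_throat.]. Adds discharge_ok, order_xray.
Round 3: (ii) [o2_sat_low :- discharge_ok, admit.]; (v) [cough :- order_xray.]. Adds o2_sat_low, cough.
Round 4: (vi) [cond_2 :- discharge_ok, o2_sat_low.]; (viii) [age_over_65 :- o2_sat_low, cough.]. Adds cond_2, age_over_65.
Round 5: (i) [rapid_test_pos :- age_over_65.]. Adds rapid_test_pos.
Closure: {admit, age_over_65, cond_2, cough, culture_positive, discharge_ok, exposure_confirmed, fever_present, followup_48h, high_risk, hydration_advised, immunocompromised, isolate, notify_public_health, o2_sat_low, observe_4h, order_pcr, order_xray, rapid_test_pos, rash, sore_throat, start_antiviral} — 22 facts.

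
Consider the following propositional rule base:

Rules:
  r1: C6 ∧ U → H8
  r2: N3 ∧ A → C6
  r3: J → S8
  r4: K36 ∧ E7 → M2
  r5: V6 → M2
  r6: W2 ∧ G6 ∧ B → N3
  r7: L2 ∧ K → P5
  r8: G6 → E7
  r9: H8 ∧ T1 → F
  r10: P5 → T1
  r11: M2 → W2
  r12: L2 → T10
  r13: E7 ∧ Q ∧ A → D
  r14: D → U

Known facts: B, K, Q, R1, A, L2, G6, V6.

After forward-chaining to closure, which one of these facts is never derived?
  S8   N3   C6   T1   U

[1] r5 [V6 → M2]; r7 [L2 ∧ K → P5]; r8 [G6 → E7]; r12 [L2 → T10]. ⇒ new: M2, P5, E7, T10.
[2] r10 [P5 → T1]; r11 [M2 → W2]; r13 [E7 ∧ Q ∧ A → D]. ⇒ new: T1, W2, D.
[3] r6 [W2 ∧ G6 ∧ B → N3]; r14 [D → U]. ⇒ new: N3, U.
[4] r2 [N3 ∧ A → C6]. ⇒ new: C6.
[5] r1 [C6 ∧ U → H8]. ⇒ new: H8.
[6] r9 [H8 ∧ T1 → F]. ⇒ new: F.
Derived: U (round 3), C6 (round 4), N3 (round 3), T1 (round 2). S8 never appears in any round.

S8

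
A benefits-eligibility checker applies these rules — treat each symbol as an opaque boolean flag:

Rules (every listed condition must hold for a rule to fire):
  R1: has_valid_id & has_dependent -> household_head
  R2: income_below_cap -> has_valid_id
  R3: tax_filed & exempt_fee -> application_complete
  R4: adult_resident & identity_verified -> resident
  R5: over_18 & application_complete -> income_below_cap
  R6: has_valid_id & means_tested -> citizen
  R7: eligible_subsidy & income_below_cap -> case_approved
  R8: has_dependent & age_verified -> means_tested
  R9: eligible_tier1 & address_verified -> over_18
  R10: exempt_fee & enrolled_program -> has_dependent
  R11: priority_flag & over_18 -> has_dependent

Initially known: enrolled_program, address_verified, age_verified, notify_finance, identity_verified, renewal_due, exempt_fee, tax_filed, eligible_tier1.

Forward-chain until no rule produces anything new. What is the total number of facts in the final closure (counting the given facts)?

Round 1: R3 [tax_filed & exempt_fee -> application_complete]; R9 [eligible_tier1 & address_verified -> over_18]; R10 [exempt_fee & enrolled_program -> has_dependent]. Adds application_complete, over_18, has_dependent.
Round 2: R5 [over_18 & application_complete -> income_below_cap]; R8 [has_dependent & age_verified -> means_tested]. Adds income_below_cap, means_tested.
Round 3: R2 [income_below_cap -> has_valid_id]. Adds has_valid_id.
Round 4: R1 [has_valid_id & has_dependent -> household_head]; R6 [has_valid_id & means_tested -> citizen]. Adds household_head, citizen.
Closure: {address_verified, age_verified, application_complete, citizen, eligible_tier1, enrolled_program, exempt_fee, has_dependent, has_valid_id, household_head, identity_verified, income_below_cap, means_tested, notify_finance, over_18, renewal_due, tax_filed} — 17 facts.

17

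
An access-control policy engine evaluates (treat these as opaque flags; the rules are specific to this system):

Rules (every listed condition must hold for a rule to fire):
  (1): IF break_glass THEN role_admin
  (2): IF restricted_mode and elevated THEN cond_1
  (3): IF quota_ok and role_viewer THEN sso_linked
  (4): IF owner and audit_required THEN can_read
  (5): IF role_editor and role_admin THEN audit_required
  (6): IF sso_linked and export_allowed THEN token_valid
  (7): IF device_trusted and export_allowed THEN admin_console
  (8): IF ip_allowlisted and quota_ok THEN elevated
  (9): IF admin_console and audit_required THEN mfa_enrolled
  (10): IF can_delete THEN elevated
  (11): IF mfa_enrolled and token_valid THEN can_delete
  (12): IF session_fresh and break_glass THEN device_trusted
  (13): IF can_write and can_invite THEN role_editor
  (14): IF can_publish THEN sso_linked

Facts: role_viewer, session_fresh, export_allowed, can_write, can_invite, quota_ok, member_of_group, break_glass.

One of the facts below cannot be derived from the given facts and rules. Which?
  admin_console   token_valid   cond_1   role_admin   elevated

Round 1 fires (1), (3), (12), (13), giving role_admin, sso_linked, device_trusted, role_editor.
Round 2 fires (5), (6), (7), giving audit_required, token_valid, admin_console.
Round 3 fires (9), giving mfa_enrolled.
Round 4 fires (11), giving can_delete.
Round 5 fires (10), giving elevated.
Derived: admin_console (round 2), elevated (round 5), role_admin (round 1), token_valid (round 2). cond_1 never appears in any round.

cond_1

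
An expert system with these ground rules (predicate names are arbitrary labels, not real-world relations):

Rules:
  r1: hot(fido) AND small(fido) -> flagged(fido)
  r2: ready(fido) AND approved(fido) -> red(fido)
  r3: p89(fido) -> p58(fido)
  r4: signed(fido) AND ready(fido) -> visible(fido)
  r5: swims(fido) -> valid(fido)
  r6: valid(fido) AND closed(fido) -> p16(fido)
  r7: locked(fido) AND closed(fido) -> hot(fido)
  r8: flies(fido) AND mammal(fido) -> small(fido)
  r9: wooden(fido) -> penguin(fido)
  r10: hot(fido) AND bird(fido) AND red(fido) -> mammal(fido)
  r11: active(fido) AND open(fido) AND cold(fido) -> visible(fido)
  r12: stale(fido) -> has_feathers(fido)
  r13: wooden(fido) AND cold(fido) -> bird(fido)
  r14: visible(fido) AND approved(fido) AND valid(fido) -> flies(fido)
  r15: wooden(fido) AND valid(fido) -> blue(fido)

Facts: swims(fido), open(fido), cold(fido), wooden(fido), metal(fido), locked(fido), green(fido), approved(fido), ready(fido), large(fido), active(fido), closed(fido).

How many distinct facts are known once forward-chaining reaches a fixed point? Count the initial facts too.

24

[1] r2 [ready(fido) AND approved(fido) -> red(fido)]; r5 [swims(fido) -> valid(fido)]; r7 [locked(fido) AND closed(fido) -> hot(fido)]; r9 [wooden(fido) -> penguin(fido)]; r11 [active(fido) AND open(fido) AND cold(fido) -> visible(fido)]; r13 [wooden(fido) AND cold(fido) -> bird(fido)]. ⇒ new: red(fido), valid(fido), hot(fido), penguin(fido), visible(fido), bird(fido).
[2] r6 [valid(fido) AND closed(fido) -> p16(fido)]; r10 [hot(fido) AND bird(fido) AND red(fido) -> mammal(fido)]; r14 [visible(fido) AND approved(fido) AND valid(fido) -> flies(fido)]; r15 [wooden(fido) AND valid(fido) -> blue(fido)]. ⇒ new: p16(fido), mammal(fido), flies(fido), blue(fido).
[3] r8 [flies(fido) AND mammal(fido) -> small(fido)]. ⇒ new: small(fido).
[4] r1 [hot(fido) AND small(fido) -> flagged(fido)]. ⇒ new: flagged(fido).
Closure: {active(fido), approved(fido), bird(fido), blue(fido), closed(fido), cold(fido), flagged(fido), flies(fido), green(fido), hot(fido), large(fido), locked(fido), mammal(fido), metal(fido), open(fido), p16(fido), penguin(fido), ready(fido), red(fido), small(fido), swims(fido), valid(fido), visible(fido), wooden(fido)} — 24 facts.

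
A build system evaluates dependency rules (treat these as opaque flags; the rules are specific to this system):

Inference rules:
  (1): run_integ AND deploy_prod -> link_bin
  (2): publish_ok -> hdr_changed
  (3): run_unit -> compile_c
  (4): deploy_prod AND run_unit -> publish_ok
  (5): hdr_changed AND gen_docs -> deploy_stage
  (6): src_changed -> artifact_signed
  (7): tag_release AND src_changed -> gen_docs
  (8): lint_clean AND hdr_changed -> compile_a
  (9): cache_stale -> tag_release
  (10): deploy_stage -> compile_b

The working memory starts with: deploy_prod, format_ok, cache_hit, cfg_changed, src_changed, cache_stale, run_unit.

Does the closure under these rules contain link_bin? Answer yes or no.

no

Round 1 fires (3), (4), (6), (9), giving compile_c, publish_ok, artifact_signed, tag_release.
Round 2 fires (2), (7), giving hdr_changed, gen_docs.
Round 3 fires (5), giving deploy_stage.
Round 4 fires (10), giving compile_b.
Fixed point reached. link_bin is concluded only by (1); (1) needs run_integ (never derived).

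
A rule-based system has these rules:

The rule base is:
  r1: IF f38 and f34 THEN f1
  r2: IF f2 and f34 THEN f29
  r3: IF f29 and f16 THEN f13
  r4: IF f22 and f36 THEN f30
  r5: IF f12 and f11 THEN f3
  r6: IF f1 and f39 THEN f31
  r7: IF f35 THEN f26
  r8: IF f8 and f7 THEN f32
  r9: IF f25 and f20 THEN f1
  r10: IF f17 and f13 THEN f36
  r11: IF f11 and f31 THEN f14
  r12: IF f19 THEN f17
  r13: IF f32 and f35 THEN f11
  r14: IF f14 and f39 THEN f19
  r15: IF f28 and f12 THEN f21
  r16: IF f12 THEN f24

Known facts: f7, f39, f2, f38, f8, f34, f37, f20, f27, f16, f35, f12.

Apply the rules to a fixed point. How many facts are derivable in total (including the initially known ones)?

25

[1] r1 [IF f38 and f34 THEN f1]; r2 [IF f2 and f34 THEN f29]; r7 [IF f35 THEN f26]; r8 [IF f8 and f7 THEN f32]; r16 [IF f12 THEN f24]. ⇒ new: f1, f29, f26, f32, f24.
[2] r3 [IF f29 and f16 THEN f13]; r6 [IF f1 and f39 THEN f31]; r13 [IF f32 and f35 THEN f11]. ⇒ new: f13, f31, f11.
[3] r5 [IF f12 and f11 THEN f3]; r11 [IF f11 and f31 THEN f14]. ⇒ new: f3, f14.
[4] r14 [IF f14 and f39 THEN f19]. ⇒ new: f19.
[5] r12 [IF f19 THEN f17]. ⇒ new: f17.
[6] r10 [IF f17 and f13 THEN f36]. ⇒ new: f36.
Closure: {f1, f11, f12, f13, f14, f16, f17, f19, f2, f20, f24, f26, f27, f29, f3, f31, f32, f34, f35, f36, f37, f38, f39, f7, f8} — 25 facts.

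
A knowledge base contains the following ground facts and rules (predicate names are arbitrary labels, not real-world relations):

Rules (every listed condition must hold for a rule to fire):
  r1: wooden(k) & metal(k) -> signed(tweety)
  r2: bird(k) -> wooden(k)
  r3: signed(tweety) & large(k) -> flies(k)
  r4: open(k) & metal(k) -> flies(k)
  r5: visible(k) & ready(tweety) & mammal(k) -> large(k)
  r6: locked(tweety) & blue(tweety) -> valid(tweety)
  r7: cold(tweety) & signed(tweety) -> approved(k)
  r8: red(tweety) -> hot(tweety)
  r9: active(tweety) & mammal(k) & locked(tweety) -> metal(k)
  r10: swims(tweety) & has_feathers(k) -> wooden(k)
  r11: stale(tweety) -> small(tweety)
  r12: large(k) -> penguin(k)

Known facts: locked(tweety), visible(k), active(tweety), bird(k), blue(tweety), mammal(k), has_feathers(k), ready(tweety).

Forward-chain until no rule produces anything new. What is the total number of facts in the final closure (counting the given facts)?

15

Round 1: r2 [bird(k) -> wooden(k)]; r5 [visible(k) & ready(tweety) & mammal(k) -> large(k)]; r6 [locked(tweety) & blue(tweety) -> valid(tweety)]; r9 [active(tweety) & mammal(k) & locked(tweety) -> metal(k)]. Adds wooden(k), large(k), valid(tweety), metal(k).
Round 2: r1 [wooden(k) & metal(k) -> signed(tweety)]; r12 [large(k) -> penguin(k)]. Adds signed(tweety), penguin(k).
Round 3: r3 [signed(tweety) & large(k) -> flies(k)]. Adds flies(k).
Closure: {active(tweety), bird(k), blue(tweety), flies(k), has_feathers(k), large(k), locked(tweety), mammal(k), metal(k), penguin(k), ready(tweety), signed(tweety), valid(tweety), visible(k), wooden(k)} — 15 facts.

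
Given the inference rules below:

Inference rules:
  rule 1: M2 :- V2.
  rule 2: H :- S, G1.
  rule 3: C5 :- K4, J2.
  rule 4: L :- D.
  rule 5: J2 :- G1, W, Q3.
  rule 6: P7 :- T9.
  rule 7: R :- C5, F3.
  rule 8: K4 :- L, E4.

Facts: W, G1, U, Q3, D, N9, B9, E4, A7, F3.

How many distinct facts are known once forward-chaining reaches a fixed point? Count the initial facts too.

15

Round 1 fires rule 4, rule 5, giving L, J2.
Round 2 fires rule 8, giving K4.
Round 3 fires rule 3, giving C5.
Round 4 fires rule 7, giving R.
Closure: {A7, B9, C5, D, E4, F3, G1, J2, K4, L, N9, Q3, R, U, W} — 15 facts.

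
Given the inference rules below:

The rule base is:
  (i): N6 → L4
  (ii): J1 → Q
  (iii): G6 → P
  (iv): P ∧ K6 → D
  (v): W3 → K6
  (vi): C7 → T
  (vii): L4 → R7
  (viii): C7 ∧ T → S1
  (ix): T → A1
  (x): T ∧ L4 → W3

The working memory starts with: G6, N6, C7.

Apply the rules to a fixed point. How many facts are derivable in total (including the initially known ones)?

[1] (i) [N6 → L4]; (iii) [G6 → P]; (vi) [C7 → T]. ⇒ new: L4, P, T.
[2] (vii) [L4 → R7]; (viii) [C7 ∧ T → S1]; (ix) [T → A1]; (x) [T ∧ L4 → W3]. ⇒ new: R7, S1, A1, W3.
[3] (v) [W3 → K6]. ⇒ new: K6.
[4] (iv) [P ∧ K6 → D]. ⇒ new: D.
Closure: {A1, C7, D, G6, K6, L4, N6, P, R7, S1, T, W3} — 12 facts.

12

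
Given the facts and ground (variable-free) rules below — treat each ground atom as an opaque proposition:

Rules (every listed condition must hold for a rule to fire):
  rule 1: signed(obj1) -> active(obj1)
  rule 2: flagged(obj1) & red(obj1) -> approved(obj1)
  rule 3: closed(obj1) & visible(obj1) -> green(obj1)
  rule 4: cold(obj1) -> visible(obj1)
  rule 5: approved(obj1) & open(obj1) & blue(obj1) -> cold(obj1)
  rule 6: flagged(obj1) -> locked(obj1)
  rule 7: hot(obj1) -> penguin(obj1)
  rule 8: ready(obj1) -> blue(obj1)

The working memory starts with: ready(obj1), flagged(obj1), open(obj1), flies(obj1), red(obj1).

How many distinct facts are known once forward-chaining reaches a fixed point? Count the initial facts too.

[1] rule 2 [flagged(obj1) & red(obj1) -> approved(obj1)]; rule 6 [flagged(obj1) -> locked(obj1)]; rule 8 [ready(obj1) -> blue(obj1)]. ⇒ new: approved(obj1), locked(obj1), blue(obj1).
[2] rule 5 [approved(obj1) & open(obj1) & blue(obj1) -> cold(obj1)]. ⇒ new: cold(obj1).
[3] rule 4 [cold(obj1) -> visible(obj1)]. ⇒ new: visible(obj1).
Closure: {approved(obj1), blue(obj1), cold(obj1), flagged(obj1), flies(obj1), locked(obj1), open(obj1), ready(obj1), red(obj1), visible(obj1)} — 10 facts.

10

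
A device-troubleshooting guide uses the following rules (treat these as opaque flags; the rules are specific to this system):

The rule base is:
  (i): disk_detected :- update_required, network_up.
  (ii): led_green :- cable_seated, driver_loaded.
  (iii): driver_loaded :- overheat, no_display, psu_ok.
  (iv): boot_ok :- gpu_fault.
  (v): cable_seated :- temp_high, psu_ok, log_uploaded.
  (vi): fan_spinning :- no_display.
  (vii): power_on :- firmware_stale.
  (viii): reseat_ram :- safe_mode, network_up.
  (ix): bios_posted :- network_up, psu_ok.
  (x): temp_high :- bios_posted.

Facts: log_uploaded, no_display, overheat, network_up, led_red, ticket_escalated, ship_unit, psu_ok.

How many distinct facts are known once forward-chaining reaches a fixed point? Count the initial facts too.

Round 1 fires (iii), (vi), (ix), giving driver_loaded, fan_spinning, bios_posted.
Round 2 fires (x), giving temp_high.
Round 3 fires (v), giving cable_seated.
Round 4 fires (ii), giving led_green.
Closure: {bios_posted, cable_seated, driver_loaded, fan_spinning, led_green, led_red, log_uploaded, network_up, no_display, overheat, psu_ok, ship_unit, temp_high, ticket_escalated} — 14 facts.

14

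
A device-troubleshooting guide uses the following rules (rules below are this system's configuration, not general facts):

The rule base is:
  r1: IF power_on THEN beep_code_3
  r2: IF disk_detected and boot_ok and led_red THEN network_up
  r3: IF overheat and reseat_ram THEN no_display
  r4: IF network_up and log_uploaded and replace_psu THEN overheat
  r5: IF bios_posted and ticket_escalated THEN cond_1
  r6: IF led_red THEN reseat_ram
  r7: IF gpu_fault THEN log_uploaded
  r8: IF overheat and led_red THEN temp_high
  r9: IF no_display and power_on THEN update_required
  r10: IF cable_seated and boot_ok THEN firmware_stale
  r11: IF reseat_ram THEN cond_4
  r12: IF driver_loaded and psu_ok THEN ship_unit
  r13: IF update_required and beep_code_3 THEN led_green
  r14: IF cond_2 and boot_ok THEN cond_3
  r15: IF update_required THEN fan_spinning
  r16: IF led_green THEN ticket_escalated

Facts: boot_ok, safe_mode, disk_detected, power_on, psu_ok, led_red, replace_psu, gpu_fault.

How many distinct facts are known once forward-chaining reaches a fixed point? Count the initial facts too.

[1] r1 [IF power_on THEN beep_code_3]; r2 [IF disk_detected and boot_ok and led_red THEN network_up]; r6 [IF led_red THEN reseat_ram]; r7 [IF gpu_fault THEN log_uploaded]. ⇒ new: beep_code_3, network_up, reseat_ram, log_uploaded.
[2] r4 [IF network_up and log_uploaded and replace_psu THEN overheat]; r11 [IF reseat_ram THEN cond_4]. ⇒ new: overheat, cond_4.
[3] r3 [IF overheat and reseat_ram THEN no_display]; r8 [IF overheat and led_red THEN temp_high]. ⇒ new: no_display, temp_high.
[4] r9 [IF no_display and power_on THEN update_required]. ⇒ new: update_required.
[5] r13 [IF update_required and beep_code_3 THEN led_green]; r15 [IF update_required THEN fan_spinning]. ⇒ new: led_green, fan_spinning.
[6] r16 [IF led_green THEN ticket_escalated]. ⇒ new: ticket_escalated.
Closure: {beep_code_3, boot_ok, cond_4, disk_detected, fan_spinning, gpu_fault, led_green, led_red, log_uploaded, network_up, no_display, overheat, power_on, psu_ok, replace_psu, reseat_ram, safe_mode, temp_high, ticket_escalated, update_required} — 20 facts.

20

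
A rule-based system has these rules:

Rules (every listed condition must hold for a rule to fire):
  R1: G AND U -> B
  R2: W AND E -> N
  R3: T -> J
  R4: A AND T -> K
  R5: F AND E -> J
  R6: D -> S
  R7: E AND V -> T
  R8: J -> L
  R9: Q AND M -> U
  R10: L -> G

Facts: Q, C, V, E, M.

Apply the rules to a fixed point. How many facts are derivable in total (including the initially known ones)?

Round 1 fires R7, R9, giving T, U.
Round 2 fires R3, giving J.
Round 3 fires R8, giving L.
Round 4 fires R10, giving G.
Round 5 fires R1, giving B.
Closure: {B, C, E, G, J, L, M, Q, T, U, V} — 11 facts.

11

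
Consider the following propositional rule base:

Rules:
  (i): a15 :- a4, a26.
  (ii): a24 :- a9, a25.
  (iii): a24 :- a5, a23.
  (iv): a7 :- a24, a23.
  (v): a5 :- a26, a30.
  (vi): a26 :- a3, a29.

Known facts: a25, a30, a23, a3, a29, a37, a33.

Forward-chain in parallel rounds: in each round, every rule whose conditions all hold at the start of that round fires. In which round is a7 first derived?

4

Round 1 — (vi), derive a26.
Round 2 — (v), derive a5.
Round 3 — (iii), derive a24.
Round 4 — (iv), derive a7.
a7 first appears in round 4.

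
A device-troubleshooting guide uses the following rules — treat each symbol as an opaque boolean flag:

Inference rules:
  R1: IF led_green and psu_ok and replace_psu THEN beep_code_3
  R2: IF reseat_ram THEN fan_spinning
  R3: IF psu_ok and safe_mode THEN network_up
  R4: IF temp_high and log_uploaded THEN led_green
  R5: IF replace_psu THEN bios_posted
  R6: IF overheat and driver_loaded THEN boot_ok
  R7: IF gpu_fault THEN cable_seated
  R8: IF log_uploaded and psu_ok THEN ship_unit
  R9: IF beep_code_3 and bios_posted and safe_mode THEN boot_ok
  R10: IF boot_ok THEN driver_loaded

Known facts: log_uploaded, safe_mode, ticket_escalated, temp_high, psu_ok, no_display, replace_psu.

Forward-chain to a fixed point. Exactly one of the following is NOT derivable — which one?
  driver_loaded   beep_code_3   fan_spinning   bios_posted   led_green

Round 1 — R3, R4, R5, R8, derive network_up, led_green, bios_posted, ship_unit.
Round 2 — R1, derive beep_code_3.
Round 3 — R9, derive boot_ok.
Round 4 — R10, derive driver_loaded.
Derived: bios_posted (round 1), led_green (round 1), driver_loaded (round 4), beep_code_3 (round 2). fan_spinning never appears in any round.

fan_spinning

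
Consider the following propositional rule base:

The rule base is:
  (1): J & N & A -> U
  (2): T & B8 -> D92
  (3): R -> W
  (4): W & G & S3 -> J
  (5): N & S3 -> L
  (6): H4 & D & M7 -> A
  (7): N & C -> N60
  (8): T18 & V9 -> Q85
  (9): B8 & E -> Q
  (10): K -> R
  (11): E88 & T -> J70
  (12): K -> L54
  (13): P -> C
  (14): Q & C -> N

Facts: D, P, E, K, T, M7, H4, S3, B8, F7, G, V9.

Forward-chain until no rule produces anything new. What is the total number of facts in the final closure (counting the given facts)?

24

Round 1: (2) [T & B8 -> D92]; (6) [H4 & D & M7 -> A]; (9) [B8 & E -> Q]; (10) [K -> R]; (12) [K -> L54]; (13) [P -> C]. Adds D92, A, Q, R, L54, C.
Round 2: (3) [R -> W]; (14) [Q & C -> N]. Adds W, N.
Round 3: (4) [W & G & S3 -> J]; (5) [N & S3 -> L]; (7) [N & C -> N60]. Adds J, L, N60.
Round 4: (1) [J & N & A -> U]. Adds U.
Closure: {A, B8, C, D, D92, E, F7, G, H4, J, K, L, L54, M7, N, N60, P, Q, R, S3, T, U, V9, W} — 24 facts.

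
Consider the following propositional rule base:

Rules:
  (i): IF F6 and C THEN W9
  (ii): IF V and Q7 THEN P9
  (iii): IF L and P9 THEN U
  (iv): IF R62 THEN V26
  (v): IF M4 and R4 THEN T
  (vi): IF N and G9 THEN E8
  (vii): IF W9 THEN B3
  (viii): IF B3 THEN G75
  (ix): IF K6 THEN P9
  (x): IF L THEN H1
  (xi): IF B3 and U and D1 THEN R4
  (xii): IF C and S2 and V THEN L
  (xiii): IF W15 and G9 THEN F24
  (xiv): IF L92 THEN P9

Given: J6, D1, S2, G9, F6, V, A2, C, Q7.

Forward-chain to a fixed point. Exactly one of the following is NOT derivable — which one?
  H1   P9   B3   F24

F24

Round 1 — (i), (ii), (xii), derive W9, P9, L.
Round 2 — (iii), (vii), (x), derive U, B3, H1.
Round 3 — (viii), (xi), derive G75, R4.
Derived: B3 (round 2), H1 (round 2), P9 (round 1). F24 never appears in any round.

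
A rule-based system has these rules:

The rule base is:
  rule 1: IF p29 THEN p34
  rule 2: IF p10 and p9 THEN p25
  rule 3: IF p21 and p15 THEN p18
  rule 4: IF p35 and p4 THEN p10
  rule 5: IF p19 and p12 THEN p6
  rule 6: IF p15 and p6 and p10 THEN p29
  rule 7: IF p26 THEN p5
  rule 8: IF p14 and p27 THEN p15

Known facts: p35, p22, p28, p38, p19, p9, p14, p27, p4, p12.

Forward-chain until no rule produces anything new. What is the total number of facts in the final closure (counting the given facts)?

Round 1: rule 4 [IF p35 and p4 THEN p10]; rule 5 [IF p19 and p12 THEN p6]; rule 8 [IF p14 and p27 THEN p15]. Adds p10, p6, p15.
Round 2: rule 2 [IF p10 and p9 THEN p25]; rule 6 [IF p15 and p6 and p10 THEN p29]. Adds p25, p29.
Round 3: rule 1 [IF p29 THEN p34]. Adds p34.
Closure: {p10, p12, p14, p15, p19, p22, p25, p27, p28, p29, p34, p35, p38, p4, p6, p9} — 16 facts.

16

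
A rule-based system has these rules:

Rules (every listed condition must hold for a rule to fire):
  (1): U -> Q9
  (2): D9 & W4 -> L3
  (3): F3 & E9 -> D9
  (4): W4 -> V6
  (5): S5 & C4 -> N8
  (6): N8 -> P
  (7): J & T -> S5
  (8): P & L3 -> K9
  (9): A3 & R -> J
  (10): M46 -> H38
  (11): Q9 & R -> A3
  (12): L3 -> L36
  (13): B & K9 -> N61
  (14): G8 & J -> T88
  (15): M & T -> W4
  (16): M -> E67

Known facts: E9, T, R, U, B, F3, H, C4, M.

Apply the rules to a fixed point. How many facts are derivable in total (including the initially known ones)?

Round 1 — (1), (3), (15), (16), derive Q9, D9, W4, E67.
Round 2 — (2), (4), (11), derive L3, V6, A3.
Round 3 — (9), (12), derive J, L36.
Round 4 — (7), derive S5.
Round 5 — (5), derive N8.
Round 6 — (6), derive P.
Round 7 — (8), derive K9.
Round 8 — (13), derive N61.
Closure: {A3, B, C4, D9, E67, E9, F3, H, J, K9, L3, L36, M, N61, N8, P, Q9, R, S5, T, U, V6, W4} — 23 facts.

23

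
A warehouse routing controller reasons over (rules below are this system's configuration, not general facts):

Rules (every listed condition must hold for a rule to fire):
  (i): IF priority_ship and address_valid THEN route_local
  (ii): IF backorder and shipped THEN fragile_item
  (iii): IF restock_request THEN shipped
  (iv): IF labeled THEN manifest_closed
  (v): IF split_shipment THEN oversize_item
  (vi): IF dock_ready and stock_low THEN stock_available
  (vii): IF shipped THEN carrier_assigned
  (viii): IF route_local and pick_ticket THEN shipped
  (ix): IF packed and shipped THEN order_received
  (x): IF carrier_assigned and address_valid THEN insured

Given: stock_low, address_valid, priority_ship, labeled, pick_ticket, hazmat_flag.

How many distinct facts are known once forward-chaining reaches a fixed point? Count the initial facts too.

11

Round 1 — (i), (iv), derive route_local, manifest_closed.
Round 2 — (viii), derive shipped.
Round 3 — (vii), derive carrier_assigned.
Round 4 — (x), derive insured.
Closure: {address_valid, carrier_assigned, hazmat_flag, insured, labeled, manifest_closed, pick_ticket, priority_ship, route_local, shipped, stock_low} — 11 facts.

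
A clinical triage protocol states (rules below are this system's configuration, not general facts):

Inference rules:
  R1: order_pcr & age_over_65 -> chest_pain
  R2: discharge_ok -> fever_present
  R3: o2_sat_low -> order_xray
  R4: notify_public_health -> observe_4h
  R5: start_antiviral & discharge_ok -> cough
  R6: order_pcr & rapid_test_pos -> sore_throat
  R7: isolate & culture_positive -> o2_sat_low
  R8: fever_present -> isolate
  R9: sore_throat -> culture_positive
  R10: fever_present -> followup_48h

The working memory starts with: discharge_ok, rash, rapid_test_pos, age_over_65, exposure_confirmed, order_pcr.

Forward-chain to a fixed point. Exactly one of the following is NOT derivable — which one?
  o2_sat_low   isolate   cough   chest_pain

cough

Round 1: R1 [order_pcr & age_over_65 -> chest_pain]; R2 [discharge_ok -> fever_present]; R6 [order_pcr & rapid_test_pos -> sore_throat]. Adds chest_pain, fever_present, sore_throat.
Round 2: R8 [fever_present -> isolate]; R9 [sore_throat -> culture_positive]; R10 [fever_present -> followup_48h]. Adds isolate, culture_positive, followup_48h.
Round 3: R7 [isolate & culture_positive -> o2_sat_low]. Adds o2_sat_low.
Round 4: R3 [o2_sat_low -> order_xray]. Adds order_xray.
Derived: o2_sat_low (round 3), isolate (round 2), chest_pain (round 1). cough never appears in any round.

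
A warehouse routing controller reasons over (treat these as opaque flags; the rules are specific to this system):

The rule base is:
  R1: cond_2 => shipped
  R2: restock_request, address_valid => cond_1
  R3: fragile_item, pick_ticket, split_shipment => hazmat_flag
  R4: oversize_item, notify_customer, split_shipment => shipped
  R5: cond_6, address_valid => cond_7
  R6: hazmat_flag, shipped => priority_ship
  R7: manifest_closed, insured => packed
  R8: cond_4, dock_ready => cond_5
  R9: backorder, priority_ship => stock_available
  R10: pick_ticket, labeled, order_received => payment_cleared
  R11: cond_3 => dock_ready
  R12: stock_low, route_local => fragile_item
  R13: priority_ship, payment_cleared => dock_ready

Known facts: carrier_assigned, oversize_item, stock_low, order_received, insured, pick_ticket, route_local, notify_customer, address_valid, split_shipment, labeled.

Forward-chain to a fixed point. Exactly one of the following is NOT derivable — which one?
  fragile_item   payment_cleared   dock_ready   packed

packed

Round 1 — R4, R10, R12, derive shipped, payment_cleared, fragile_item.
Round 2 — R3, derive hazmat_flag.
Round 3 — R6, derive priority_ship.
Round 4 — R13, derive dock_ready.
Derived: dock_ready (round 4), payment_cleared (round 1), fragile_item (round 1). packed never appears in any round.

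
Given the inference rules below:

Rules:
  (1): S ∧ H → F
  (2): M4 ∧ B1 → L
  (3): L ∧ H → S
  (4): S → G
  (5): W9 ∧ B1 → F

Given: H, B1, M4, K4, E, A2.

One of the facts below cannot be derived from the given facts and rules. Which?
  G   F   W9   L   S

Round 1 — (2), derive L.
Round 2 — (3), derive S.
Round 3 — (1), (4), derive F, G.
Derived: L (round 1), S (round 2), G (round 3), F (round 3). W9 never appears in any round.

W9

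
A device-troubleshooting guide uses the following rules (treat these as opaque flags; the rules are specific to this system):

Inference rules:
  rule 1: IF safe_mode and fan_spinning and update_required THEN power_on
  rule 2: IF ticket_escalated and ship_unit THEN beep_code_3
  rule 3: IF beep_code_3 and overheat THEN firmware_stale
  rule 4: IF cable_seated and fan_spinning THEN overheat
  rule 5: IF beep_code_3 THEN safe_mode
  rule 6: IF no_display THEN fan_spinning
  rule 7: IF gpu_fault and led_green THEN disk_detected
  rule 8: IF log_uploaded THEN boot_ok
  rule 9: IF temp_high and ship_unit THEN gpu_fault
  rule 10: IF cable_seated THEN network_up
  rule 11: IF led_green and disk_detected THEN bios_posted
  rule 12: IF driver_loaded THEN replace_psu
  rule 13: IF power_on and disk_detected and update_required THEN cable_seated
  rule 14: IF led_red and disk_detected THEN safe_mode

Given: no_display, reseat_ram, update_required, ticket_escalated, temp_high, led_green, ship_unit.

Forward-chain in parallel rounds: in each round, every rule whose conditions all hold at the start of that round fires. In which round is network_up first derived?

5

Round 1: rule 2 [IF ticket_escalated and ship_unit THEN beep_code_3]; rule 6 [IF no_display THEN fan_spinning]; rule 9 [IF temp_high and ship_unit THEN gpu_fault]. Adds beep_code_3, fan_spinning, gpu_fault.
Round 2: rule 5 [IF beep_code_3 THEN safe_mode]; rule 7 [IF gpu_fault and led_green THEN disk_detected]. Adds safe_mode, disk_detected.
Round 3: rule 1 [IF safe_mode and fan_spinning and update_required THEN power_on]; rule 11 [IF led_green and disk_detected THEN bios_posted]. Adds power_on, bios_posted.
Round 4: rule 13 [IF power_on and disk_detected and update_required THEN cable_seated]. Adds cable_seated.
Round 5: rule 4 [IF cable_seated and fan_spinning THEN overheat]; rule 10 [IF cable_seated THEN network_up]. Adds overheat, network_up.
network_up first appears in round 5.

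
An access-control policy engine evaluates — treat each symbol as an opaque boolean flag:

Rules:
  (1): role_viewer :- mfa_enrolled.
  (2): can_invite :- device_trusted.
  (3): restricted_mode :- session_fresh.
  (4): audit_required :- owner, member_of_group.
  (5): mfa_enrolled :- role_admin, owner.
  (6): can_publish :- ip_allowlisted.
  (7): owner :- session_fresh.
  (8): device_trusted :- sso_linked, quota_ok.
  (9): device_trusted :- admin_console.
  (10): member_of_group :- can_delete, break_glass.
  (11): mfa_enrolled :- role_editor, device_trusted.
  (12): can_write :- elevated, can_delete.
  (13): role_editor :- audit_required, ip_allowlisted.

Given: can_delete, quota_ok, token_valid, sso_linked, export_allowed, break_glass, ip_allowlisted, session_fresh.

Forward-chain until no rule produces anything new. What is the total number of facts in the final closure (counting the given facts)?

18

Round 1: (3) [restricted_mode :- session_fresh.]; (6) [can_publish :- ip_allowlisted.]; (7) [owner :- session_fresh.]; (8) [device_trusted :- sso_linked, quota_ok.]; (10) [member_of_group :- can_delete, break_glass.]. New: restricted_mode, can_publish, owner, device_trusted, member_of_group.
Round 2: (2) [can_invite :- device_trusted.]; (4) [audit_required :- owner, member_of_group.]. New: can_invite, audit_required.
Round 3: (13) [role_editor :- audit_required, ip_allowlisted.]. New: role_editor.
Round 4: (11) [mfa_enrolled :- role_editor, device_trusted.]. New: mfa_enrolled.
Round 5: (1) [role_viewer :- mfa_enrolled.]. New: role_viewer.
Closure: {audit_required, break_glass, can_delete, can_invite, can_publish, device_trusted, export_allowed, ip_allowlisted, member_of_group, mfa_enrolled, owner, quota_ok, restricted_mode, role_editor, role_viewer, session_fresh, sso_linked, token_valid} — 18 facts.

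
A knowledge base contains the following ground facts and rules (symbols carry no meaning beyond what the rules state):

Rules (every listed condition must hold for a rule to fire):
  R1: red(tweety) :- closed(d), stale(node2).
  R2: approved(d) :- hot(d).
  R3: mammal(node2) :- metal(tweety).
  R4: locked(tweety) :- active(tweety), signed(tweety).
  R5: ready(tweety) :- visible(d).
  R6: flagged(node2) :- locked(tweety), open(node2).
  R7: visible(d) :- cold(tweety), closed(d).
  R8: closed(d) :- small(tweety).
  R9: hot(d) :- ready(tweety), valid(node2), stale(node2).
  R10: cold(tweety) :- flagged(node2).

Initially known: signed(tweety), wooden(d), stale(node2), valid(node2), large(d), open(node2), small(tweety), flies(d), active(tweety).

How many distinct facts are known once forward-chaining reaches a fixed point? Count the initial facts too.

Round 1: R4 [locked(tweety) :- active(tweety), signed(tweety).]; R8 [closed(d) :- small(tweety).]. Adds locked(tweety), closed(d).
Round 2: R1 [red(tweety) :- closed(d), stale(node2).]; R6 [flagged(node2) :- locked(tweety), open(node2).]. Adds red(tweety), flagged(node2).
Round 3: R10 [cold(tweety) :- flagged(node2).]. Adds cold(tweety).
Round 4: R7 [visible(d) :- cold(tweety), closed(d).]. Adds visible(d).
Round 5: R5 [ready(tweety) :- visible(d).]. Adds ready(tweety).
Round 6: R9 [hot(d) :- ready(tweety), valid(node2), stale(node2).]. Adds hot(d).
Round 7: R2 [approved(d) :- hot(d).]. Adds approved(d).
Closure: {active(tweety), approved(d), closed(d), cold(tweety), flagged(node2), flies(d), hot(d), large(d), locked(tweety), open(node2), ready(tweety), red(tweety), signed(tweety), small(tweety), stale(node2), valid(node2), visible(d), wooden(d)} — 18 facts.

18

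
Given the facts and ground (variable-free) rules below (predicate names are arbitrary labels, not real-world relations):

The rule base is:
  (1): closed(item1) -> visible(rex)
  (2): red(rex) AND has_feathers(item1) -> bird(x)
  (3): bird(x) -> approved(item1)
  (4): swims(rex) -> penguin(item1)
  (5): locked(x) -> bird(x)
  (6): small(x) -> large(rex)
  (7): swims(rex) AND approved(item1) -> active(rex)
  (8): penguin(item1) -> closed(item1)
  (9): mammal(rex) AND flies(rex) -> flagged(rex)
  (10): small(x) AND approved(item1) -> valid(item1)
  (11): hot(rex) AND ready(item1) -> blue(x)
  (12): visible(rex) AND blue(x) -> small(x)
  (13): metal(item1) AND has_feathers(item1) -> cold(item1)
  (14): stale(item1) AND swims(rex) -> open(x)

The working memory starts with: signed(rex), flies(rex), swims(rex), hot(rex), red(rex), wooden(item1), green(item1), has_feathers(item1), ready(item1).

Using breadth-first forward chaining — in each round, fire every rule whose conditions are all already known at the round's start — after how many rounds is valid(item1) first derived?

Round 1 fires (2), (4), (11), giving bird(x), penguin(item1), blue(x).
Round 2 fires (3), (8), giving approved(item1), closed(item1).
Round 3 fires (1), (7), giving visible(rex), active(rex).
Round 4 fires (12), giving small(x).
Round 5 fires (6), (10), giving large(rex), valid(item1).
valid(item1) first appears in round 5.

5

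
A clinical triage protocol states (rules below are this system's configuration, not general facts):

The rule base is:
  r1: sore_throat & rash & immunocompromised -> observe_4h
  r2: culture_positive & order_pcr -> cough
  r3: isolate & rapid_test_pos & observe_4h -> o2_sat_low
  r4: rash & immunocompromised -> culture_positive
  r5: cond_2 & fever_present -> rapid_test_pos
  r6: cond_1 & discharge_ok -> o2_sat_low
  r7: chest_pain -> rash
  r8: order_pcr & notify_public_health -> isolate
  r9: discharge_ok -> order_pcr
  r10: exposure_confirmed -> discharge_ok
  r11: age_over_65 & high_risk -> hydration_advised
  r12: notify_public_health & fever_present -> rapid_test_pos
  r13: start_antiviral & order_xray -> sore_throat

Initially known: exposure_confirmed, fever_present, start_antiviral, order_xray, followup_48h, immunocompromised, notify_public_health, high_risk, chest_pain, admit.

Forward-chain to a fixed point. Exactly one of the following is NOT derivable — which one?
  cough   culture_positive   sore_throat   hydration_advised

hydration_advised

Round 1 — r7, r10, r12, r13, derive rash, discharge_ok, rapid_test_pos, sore_throat.
Round 2 — r1, r4, r9, derive observe_4h, culture_positive, order_pcr.
Round 3 — r2, r8, derive cough, isolate.
Round 4 — r3, derive o2_sat_low.
Derived: cough (round 3), sore_throat (round 1), culture_positive (round 2). hydration_advised never appears in any round.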